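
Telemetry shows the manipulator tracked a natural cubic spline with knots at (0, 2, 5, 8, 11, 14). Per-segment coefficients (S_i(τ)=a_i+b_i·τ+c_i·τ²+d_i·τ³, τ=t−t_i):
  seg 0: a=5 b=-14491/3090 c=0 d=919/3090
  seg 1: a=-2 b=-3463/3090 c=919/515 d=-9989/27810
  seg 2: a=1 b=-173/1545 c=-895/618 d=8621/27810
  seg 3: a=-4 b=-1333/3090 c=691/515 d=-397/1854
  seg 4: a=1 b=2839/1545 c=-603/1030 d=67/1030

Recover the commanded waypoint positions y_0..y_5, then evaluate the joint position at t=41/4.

y_0 = S_0(0) = a_0 = 5
y_1 = S_1(0) = a_1 = -2
y_2 = S_2(0) = a_2 = 1
y_3 = S_3(0) = a_3 = -4
y_4 = S_4(0) = a_4 = 1
y_5 = S_4(3) = 3
t_q=41/4 is in segment 3 (τ=9/4); S_3(τ)=-40681/65920

y_0=5 y_1=-2 y_2=1 y_3=-4 y_4=1 y_5=3
S(41/4) = -40681/65920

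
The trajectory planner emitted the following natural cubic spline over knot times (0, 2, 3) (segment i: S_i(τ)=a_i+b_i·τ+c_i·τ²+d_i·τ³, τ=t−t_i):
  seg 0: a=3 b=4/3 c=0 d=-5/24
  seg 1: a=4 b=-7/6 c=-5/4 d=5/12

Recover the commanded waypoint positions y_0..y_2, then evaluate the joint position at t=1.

y_0=3 y_1=4 y_2=2
S(1) = 33/8

y_0 = S_0(0) = a_0 = 3
y_1 = S_1(0) = a_1 = 4
y_2 = S_1(1) = 2
t_q=1 is in segment 0 (τ=1); S_0(τ)=33/8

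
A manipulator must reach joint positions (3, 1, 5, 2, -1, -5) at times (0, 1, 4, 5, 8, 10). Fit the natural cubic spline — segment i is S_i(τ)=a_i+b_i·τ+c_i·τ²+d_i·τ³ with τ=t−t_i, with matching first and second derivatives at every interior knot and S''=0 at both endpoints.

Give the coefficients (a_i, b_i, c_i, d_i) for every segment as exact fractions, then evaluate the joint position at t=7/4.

Δ: Δ0=-2, Δ1=4/3, Δ2=-3, Δ3=-1, Δ4=-2
row 1: diag=8, rhs=20; c'=3/8, d'=5/2
row 2: denom=8−3·3/8=55/8; d'=(-26−3·5/2)/(55/8)=-268/55
row 3: denom=8−1·8/55=432/55; d'=(12−1·-268/55)/(432/55)=58/27
row 4: denom=10−3·55/144=425/48; d'=(-6−3·58/27)/(425/48)=-1792/1275
back: M4=-1792/1275
back: M3=58/27−55/144·-1792/1275=2054/765
back: M2=-268/55−8/55·2054/765=-20132/3825
back: M1=5/2−3/8·-20132/3825=5704/1275
M: M0=0, M1=5704/1275, M2=-20132/3825, M3=2054/765, M4=-1792/1275, M5=0
seg 0: a=3, c=M0/2=0, d=(M1−M0)/(6·1)=2852/3825, b=Δ0−h0·(2M0+M1)/6=-10502/3825
seg 1: a=1, c=M1/2=2852/1275, d=(M2−M1)/(6·3)=-18622/34425, b=Δ1−h1·(2M1+M2)/6=-1946/3825
seg 2: a=5, c=M2/2=-10066/3825, d=(M3−M2)/(6·1)=563/425, b=Δ2−h2·(2M2+M3)/6=-6476/3825
seg 3: a=2, c=M3/2=1027/765, d=(M4−M3)/(6·3)=-7823/34425, b=Δ3−h3·(2M3+M4)/6=-671/225
seg 4: a=-1, c=M4/2=-896/1275, d=(M5−M4)/(6·2)=448/3825, b=Δ4−h4·(2M4+M5)/6=-4066/3825
t_q=7/4 → seg 1, τ=3/4; S=1+-1946/3825·τ+2852/1275·τ²+-18622/34425·τ³=22419/13600

  seg 0: a=3 b=-10502/3825 c=0 d=2852/3825
  seg 1: a=1 b=-1946/3825 c=2852/1275 d=-18622/34425
  seg 2: a=5 b=-6476/3825 c=-10066/3825 d=563/425
  seg 3: a=2 b=-671/225 c=1027/765 d=-7823/34425
  seg 4: a=-1 b=-4066/3825 c=-896/1275 d=448/3825
S(7/4) = 22419/13600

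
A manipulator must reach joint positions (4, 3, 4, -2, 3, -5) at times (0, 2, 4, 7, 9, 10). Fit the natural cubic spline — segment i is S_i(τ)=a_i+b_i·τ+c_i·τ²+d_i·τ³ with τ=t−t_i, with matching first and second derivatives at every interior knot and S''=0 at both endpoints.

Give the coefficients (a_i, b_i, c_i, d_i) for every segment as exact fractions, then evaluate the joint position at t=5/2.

Δ: Δ0=-1/2, Δ1=1/2, Δ2=-2, Δ3=5/2, Δ4=-8
row 1: diag=8, rhs=6; c'=1/4, d'=3/4
row 2: denom=10−2·1/4=19/2; d'=(-15−2·3/4)/(19/2)=-33/19
row 3: denom=10−3·6/19=172/19; d'=(27−3·-33/19)/(172/19)=153/43
row 4: denom=6−2·19/86=239/43; d'=(-63−2·153/43)/(239/43)=-3015/239
back: M4=-3015/239
back: M3=153/43−19/86·-3015/239=3033/478
back: M2=-33/19−6/19·3033/478=-894/239
back: M1=3/4−1/4·-894/239=1611/956
M: M0=0, M1=1611/956, M2=-894/239, M3=3033/478, M4=-3015/239, M5=0
seg 0: a=4, c=M0/2=0, d=(M1−M0)/(6·2)=537/3824, b=Δ0−h0·(2M0+M1)/6=-1015/956
seg 1: a=3, c=M1/2=1611/1912, d=(M2−M1)/(6·2)=-1729/3824, b=Δ1−h1·(2M1+M2)/6=149/239
seg 2: a=4, c=M2/2=-447/239, d=(M3−M2)/(6·3)=1607/2868, b=Δ2−h2·(2M2+M3)/6=-1369/956
seg 3: a=-2, c=M3/2=3033/956, d=(M4−M3)/(6·2)=-3021/1912, b=Δ3−h3·(2M3+M4)/6=1183/478
seg 4: a=3, c=M4/2=-3015/478, d=(M5−M4)/(6·1)=1005/478, b=Δ4−h4·(2M4+M5)/6=-907/239
t_q=5/2 → seg 1, τ=1/2; S=3+149/239·τ+1611/1912·τ²+-1729/3824·τ³=106027/30592

  seg 0: a=4 b=-1015/956 c=0 d=537/3824
  seg 1: a=3 b=149/239 c=1611/1912 d=-1729/3824
  seg 2: a=4 b=-1369/956 c=-447/239 d=1607/2868
  seg 3: a=-2 b=1183/478 c=3033/956 d=-3021/1912
  seg 4: a=3 b=-907/239 c=-3015/478 d=1005/478
S(5/2) = 106027/30592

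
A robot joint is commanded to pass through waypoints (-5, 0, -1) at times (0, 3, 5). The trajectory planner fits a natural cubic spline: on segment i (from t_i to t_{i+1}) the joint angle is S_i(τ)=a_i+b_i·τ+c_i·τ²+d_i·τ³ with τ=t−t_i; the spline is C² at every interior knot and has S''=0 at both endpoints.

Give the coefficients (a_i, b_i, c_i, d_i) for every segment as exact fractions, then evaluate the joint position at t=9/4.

Δ: Δ0=5/3, Δ1=-1/2
row 1: diag=10, rhs=-13; c'=1/5, d'=-13/10
back: M1=-13/10
M: M0=0, M1=-13/10, M2=0
seg 0: a=-5, c=M0/2=0, d=(M1−M0)/(6·3)=-13/180, b=Δ0−h0·(2M0+M1)/6=139/60
seg 1: a=0, c=M1/2=-13/20, d=(M2−M1)/(6·2)=13/120, b=Δ1−h1·(2M1+M2)/6=11/30
t_q=9/4 → seg 0, τ=9/4; S=-5+139/60·τ+0·τ²+-13/180·τ³=-781/1280

  seg 0: a=-5 b=139/60 c=0 d=-13/180
  seg 1: a=0 b=11/30 c=-13/20 d=13/120
S(9/4) = -781/1280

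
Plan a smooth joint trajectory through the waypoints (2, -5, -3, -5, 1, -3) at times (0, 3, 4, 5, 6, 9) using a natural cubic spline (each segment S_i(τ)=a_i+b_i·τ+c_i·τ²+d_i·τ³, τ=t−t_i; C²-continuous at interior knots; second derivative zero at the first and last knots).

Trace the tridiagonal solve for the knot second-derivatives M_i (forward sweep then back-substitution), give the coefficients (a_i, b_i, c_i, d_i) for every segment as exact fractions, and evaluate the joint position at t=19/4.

  seg 0: a=2 b=-4187/897 c=0 d=698/2691
  seg 1: a=-5 b=2095/897 c=698/299 d=-2395/897
  seg 2: a=-3 b=-902/897 c=-1697/299 d=323/69
  seg 3: a=-5 b=1513/897 c=2502/299 d=-3637/897
  seg 4: a=1 b=5614/897 c=-1135/299 d=1135/2691
S(19/4) = -95141/19136

Δ: Δ0=-7/3, Δ1=2, Δ2=-2, Δ3=6, Δ4=-4/3
row 1: diag=8, rhs=26; c'=1/8, d'=13/4
row 2: denom=4−1·1/8=31/8; d'=(-24−1·13/4)/(31/8)=-218/31
row 3: denom=4−1·8/31=116/31; d'=(48−1·-218/31)/(116/31)=853/58
row 4: denom=8−1·31/116=897/116; d'=(-44−1·853/58)/(897/116)=-2270/299
back: M4=-2270/299
back: M3=853/58−31/116·-2270/299=5004/299
back: M2=-218/31−8/31·5004/299=-3394/299
back: M1=13/4−1/8·-3394/299=1396/299
M: M0=0, M1=1396/299, M2=-3394/299, M3=5004/299, M4=-2270/299, M5=0
seg 0: a=2, c=M0/2=0, d=(M1−M0)/(6·3)=698/2691, b=Δ0−h0·(2M0+M1)/6=-4187/897
seg 1: a=-5, c=M1/2=698/299, d=(M2−M1)/(6·1)=-2395/897, b=Δ1−h1·(2M1+M2)/6=2095/897
seg 2: a=-3, c=M2/2=-1697/299, d=(M3−M2)/(6·1)=323/69, b=Δ2−h2·(2M2+M3)/6=-902/897
seg 3: a=-5, c=M3/2=2502/299, d=(M4−M3)/(6·1)=-3637/897, b=Δ3−h3·(2M3+M4)/6=1513/897
seg 4: a=1, c=M4/2=-1135/299, d=(M5−M4)/(6·3)=1135/2691, b=Δ4−h4·(2M4+M5)/6=5614/897
t_q=19/4 → seg 2, τ=3/4; S=-3+-902/897·τ+-1697/299·τ²+323/69·τ³=-95141/19136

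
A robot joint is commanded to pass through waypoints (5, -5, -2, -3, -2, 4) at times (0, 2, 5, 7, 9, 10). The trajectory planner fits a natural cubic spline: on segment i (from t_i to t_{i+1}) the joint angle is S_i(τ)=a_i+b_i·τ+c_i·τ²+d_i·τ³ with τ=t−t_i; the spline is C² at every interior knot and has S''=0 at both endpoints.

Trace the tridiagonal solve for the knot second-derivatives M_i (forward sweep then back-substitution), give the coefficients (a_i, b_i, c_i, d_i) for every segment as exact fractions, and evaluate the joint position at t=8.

Δ: Δ0=-5, Δ1=1, Δ2=-1/2, Δ3=1/2, Δ4=6
row 1: diag=10, rhs=36; c'=3/10, d'=18/5
row 2: denom=10−3·3/10=91/10; d'=(-9−3·18/5)/(91/10)=-198/91
row 3: denom=8−2·20/91=688/91; d'=(6−2·-198/91)/(688/91)=471/344
row 4: denom=6−2·91/344=941/172; d'=(33−2·471/344)/(941/172)=5205/941
back: M4=5205/941
back: M3=471/344−91/344·5205/941=-177/1882
back: M2=-198/91−20/91·-177/1882=-2028/941
back: M1=18/5−3/10·-2028/941=3996/941
M: M0=0, M1=3996/941, M2=-2028/941, M3=-177/1882, M4=5205/941, M5=0
seg 0: a=5, c=M0/2=0, d=(M1−M0)/(6·2)=333/941, b=Δ0−h0·(2M0+M1)/6=-6037/941
seg 1: a=-5, c=M1/2=1998/941, d=(M2−M1)/(6·3)=-1004/2823, b=Δ1−h1·(2M1+M2)/6=-2041/941
seg 2: a=-2, c=M2/2=-1014/941, d=(M3−M2)/(6·2)=1293/7528, b=Δ2−h2·(2M2+M3)/6=911/941
seg 3: a=-3, c=M3/2=-177/3764, d=(M4−M3)/(6·2)=3529/7528, b=Δ3−h3·(2M3+M4)/6=-2411/1882
seg 4: a=-2, c=M4/2=5205/1882, d=(M5−M4)/(6·1)=-1735/1882, b=Δ4−h4·(2M4+M5)/6=3911/941
t_q=8 → seg 3, τ=1; S=-3+-2411/1882·τ+-177/3764·τ²+3529/7528·τ³=-29053/7528

  seg 0: a=5 b=-6037/941 c=0 d=333/941
  seg 1: a=-5 b=-2041/941 c=1998/941 d=-1004/2823
  seg 2: a=-2 b=911/941 c=-1014/941 d=1293/7528
  seg 3: a=-3 b=-2411/1882 c=-177/3764 d=3529/7528
  seg 4: a=-2 b=3911/941 c=5205/1882 d=-1735/1882
S(8) = -29053/7528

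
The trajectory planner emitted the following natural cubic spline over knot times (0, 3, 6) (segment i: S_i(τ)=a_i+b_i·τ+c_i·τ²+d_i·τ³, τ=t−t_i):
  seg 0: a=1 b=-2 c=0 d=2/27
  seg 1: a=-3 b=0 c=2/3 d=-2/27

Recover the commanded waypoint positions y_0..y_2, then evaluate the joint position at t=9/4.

y_0 = S_0(0) = a_0 = 1
y_1 = S_1(0) = a_1 = -3
y_2 = S_1(3) = 1
t_q=9/4 is in segment 0 (τ=9/4); S_0(τ)=-85/32

y_0=1 y_1=-3 y_2=1
S(9/4) = -85/32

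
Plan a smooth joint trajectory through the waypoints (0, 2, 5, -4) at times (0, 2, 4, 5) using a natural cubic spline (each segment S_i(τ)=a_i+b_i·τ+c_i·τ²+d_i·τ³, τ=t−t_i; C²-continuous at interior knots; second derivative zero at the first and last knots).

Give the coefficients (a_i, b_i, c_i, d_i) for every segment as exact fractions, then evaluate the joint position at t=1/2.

  seg 0: a=0 b=-1/11 c=0 d=3/11
  seg 1: a=2 b=35/11 c=18/11 d=-109/88
  seg 2: a=5 b=-113/22 c=-255/44 d=85/44
S(1/2) = -1/88

Δ: Δ0=1, Δ1=3/2, Δ2=-9
row 1: diag=8, rhs=3; c'=1/4, d'=3/8
row 2: denom=6−2·1/4=11/2; d'=(-63−2·3/8)/(11/2)=-255/22
back: M2=-255/22
back: M1=3/8−1/4·-255/22=36/11
M: M0=0, M1=36/11, M2=-255/22, M3=0
seg 0: a=0, c=M0/2=0, d=(M1−M0)/(6·2)=3/11, b=Δ0−h0·(2M0+M1)/6=-1/11
seg 1: a=2, c=M1/2=18/11, d=(M2−M1)/(6·2)=-109/88, b=Δ1−h1·(2M1+M2)/6=35/11
seg 2: a=5, c=M2/2=-255/44, d=(M3−M2)/(6·1)=85/44, b=Δ2−h2·(2M2+M3)/6=-113/22
t_q=1/2 → seg 0, τ=1/2; S=0+-1/11·τ+0·τ²+3/11·τ³=-1/88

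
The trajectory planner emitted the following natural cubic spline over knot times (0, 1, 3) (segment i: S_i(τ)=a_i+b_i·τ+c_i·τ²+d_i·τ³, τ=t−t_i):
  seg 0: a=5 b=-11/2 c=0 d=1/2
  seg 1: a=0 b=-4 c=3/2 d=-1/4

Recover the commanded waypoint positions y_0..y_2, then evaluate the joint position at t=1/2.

y_0=5 y_1=0 y_2=-4
S(1/2) = 37/16

y_0 = S_0(0) = a_0 = 5
y_1 = S_1(0) = a_1 = 0
y_2 = S_1(2) = -4
t_q=1/2 is in segment 0 (τ=1/2); S_0(τ)=37/16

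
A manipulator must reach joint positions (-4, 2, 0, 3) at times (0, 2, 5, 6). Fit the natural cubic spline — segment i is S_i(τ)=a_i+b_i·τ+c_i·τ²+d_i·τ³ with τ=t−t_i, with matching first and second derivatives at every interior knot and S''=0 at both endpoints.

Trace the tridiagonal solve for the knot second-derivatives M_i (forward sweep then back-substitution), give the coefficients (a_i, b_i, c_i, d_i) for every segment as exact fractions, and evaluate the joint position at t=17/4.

  seg 0: a=-4 b=881/213 c=0 d=-121/426
  seg 1: a=2 b=155/213 c=-121/71 d=88/213
  seg 2: a=0 b=353/213 c=143/71 d=-143/213
S(17/4) = -323/1136

Δ: Δ0=3, Δ1=-2/3, Δ2=3
row 1: diag=10, rhs=-22; c'=3/10, d'=-11/5
row 2: denom=8−3·3/10=71/10; d'=(22−3·-11/5)/(71/10)=286/71
back: M2=286/71
back: M1=-11/5−3/10·286/71=-242/71
M: M0=0, M1=-242/71, M2=286/71, M3=0
seg 0: a=-4, c=M0/2=0, d=(M1−M0)/(6·2)=-121/426, b=Δ0−h0·(2M0+M1)/6=881/213
seg 1: a=2, c=M1/2=-121/71, d=(M2−M1)/(6·3)=88/213, b=Δ1−h1·(2M1+M2)/6=155/213
seg 2: a=0, c=M2/2=143/71, d=(M3−M2)/(6·1)=-143/213, b=Δ2−h2·(2M2+M3)/6=353/213
t_q=17/4 → seg 1, τ=9/4; S=2+155/213·τ+-121/71·τ²+88/213·τ³=-323/1136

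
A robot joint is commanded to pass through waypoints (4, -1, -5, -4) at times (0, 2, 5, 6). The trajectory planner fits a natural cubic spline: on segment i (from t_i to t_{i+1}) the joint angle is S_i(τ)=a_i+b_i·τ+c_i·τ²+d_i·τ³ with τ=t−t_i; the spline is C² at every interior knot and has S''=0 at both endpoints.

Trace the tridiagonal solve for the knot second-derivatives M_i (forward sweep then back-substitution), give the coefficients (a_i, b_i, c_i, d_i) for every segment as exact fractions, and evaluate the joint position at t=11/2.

  seg 0: a=4 b=-1093/426 c=0 d=7/426
  seg 1: a=-1 b=-1009/426 c=7/71 d=35/426
  seg 2: a=-5 b=94/213 c=119/142 d=-119/426
S(11/2) = -5231/1136

Δ: Δ0=-5/2, Δ1=-4/3, Δ2=1
row 1: diag=10, rhs=7; c'=3/10, d'=7/10
row 2: denom=8−3·3/10=71/10; d'=(14−3·7/10)/(71/10)=119/71
back: M2=119/71
back: M1=7/10−3/10·119/71=14/71
M: M0=0, M1=14/71, M2=119/71, M3=0
seg 0: a=4, c=M0/2=0, d=(M1−M0)/(6·2)=7/426, b=Δ0−h0·(2M0+M1)/6=-1093/426
seg 1: a=-1, c=M1/2=7/71, d=(M2−M1)/(6·3)=35/426, b=Δ1−h1·(2M1+M2)/6=-1009/426
seg 2: a=-5, c=M2/2=119/142, d=(M3−M2)/(6·1)=-119/426, b=Δ2−h2·(2M2+M3)/6=94/213
t_q=11/2 → seg 2, τ=1/2; S=-5+94/213·τ+119/142·τ²+-119/426·τ³=-5231/1136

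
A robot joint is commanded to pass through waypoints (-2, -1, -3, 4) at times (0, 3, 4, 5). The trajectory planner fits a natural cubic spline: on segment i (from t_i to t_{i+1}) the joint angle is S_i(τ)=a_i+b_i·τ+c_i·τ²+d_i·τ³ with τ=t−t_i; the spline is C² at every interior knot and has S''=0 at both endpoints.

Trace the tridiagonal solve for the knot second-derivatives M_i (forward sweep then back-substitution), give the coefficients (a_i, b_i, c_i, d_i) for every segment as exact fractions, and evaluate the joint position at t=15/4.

  seg 0: a=-2 b=196/93 c=0 d=-55/279
  seg 1: a=-1 b=-299/93 c=-55/31 d=278/93
  seg 2: a=-3 b=205/93 c=223/31 d=-223/93
S(15/4) = -3123/992

Δ: Δ0=1/3, Δ1=-2, Δ2=7
row 1: diag=8, rhs=-14; c'=1/8, d'=-7/4
row 2: denom=4−1·1/8=31/8; d'=(54−1·-7/4)/(31/8)=446/31
back: M2=446/31
back: M1=-7/4−1/8·446/31=-110/31
M: M0=0, M1=-110/31, M2=446/31, M3=0
seg 0: a=-2, c=M0/2=0, d=(M1−M0)/(6·3)=-55/279, b=Δ0−h0·(2M0+M1)/6=196/93
seg 1: a=-1, c=M1/2=-55/31, d=(M2−M1)/(6·1)=278/93, b=Δ1−h1·(2M1+M2)/6=-299/93
seg 2: a=-3, c=M2/2=223/31, d=(M3−M2)/(6·1)=-223/93, b=Δ2−h2·(2M2+M3)/6=205/93
t_q=15/4 → seg 1, τ=3/4; S=-1+-299/93·τ+-55/31·τ²+278/93·τ³=-3123/992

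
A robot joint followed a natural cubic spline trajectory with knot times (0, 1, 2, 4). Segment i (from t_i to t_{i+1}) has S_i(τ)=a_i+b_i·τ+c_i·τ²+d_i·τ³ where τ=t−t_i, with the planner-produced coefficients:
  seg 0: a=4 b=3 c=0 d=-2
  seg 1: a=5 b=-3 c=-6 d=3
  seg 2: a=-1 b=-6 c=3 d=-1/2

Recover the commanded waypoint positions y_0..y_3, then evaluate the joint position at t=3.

y_0=4 y_1=5 y_2=-1 y_3=-5
S(3) = -9/2

y_0 = S_0(0) = a_0 = 4
y_1 = S_1(0) = a_1 = 5
y_2 = S_2(0) = a_2 = -1
y_3 = S_2(2) = -5
t_q=3 is in segment 2 (τ=1); S_2(τ)=-9/2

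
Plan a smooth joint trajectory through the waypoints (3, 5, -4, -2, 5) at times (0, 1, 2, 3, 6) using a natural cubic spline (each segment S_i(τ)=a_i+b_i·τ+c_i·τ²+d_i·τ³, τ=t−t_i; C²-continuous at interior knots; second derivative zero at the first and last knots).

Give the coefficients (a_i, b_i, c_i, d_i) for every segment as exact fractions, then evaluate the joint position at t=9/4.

Δ: Δ0=2, Δ1=-9, Δ2=2, Δ3=7/3
row 1: diag=4, rhs=-66; c'=1/4, d'=-33/2
row 2: denom=4−1·1/4=15/4; d'=(66−1·-33/2)/(15/4)=22
row 3: denom=8−1·4/15=116/15; d'=(2−1·22)/(116/15)=-75/29
back: M3=-75/29
back: M2=22−4/15·-75/29=658/29
back: M1=-33/2−1/4·658/29=-643/29
M: M0=0, M1=-643/29, M2=658/29, M3=-75/29, M4=0
seg 0: a=3, c=M0/2=0, d=(M1−M0)/(6·1)=-643/174, b=Δ0−h0·(2M0+M1)/6=991/174
seg 1: a=5, c=M1/2=-643/58, d=(M2−M1)/(6·1)=1301/174, b=Δ1−h1·(2M1+M2)/6=-469/87
seg 2: a=-4, c=M2/2=329/29, d=(M3−M2)/(6·1)=-733/174, b=Δ2−h2·(2M2+M3)/6=-893/174
seg 3: a=-2, c=M3/2=-75/58, d=(M4−M3)/(6·3)=25/174, b=Δ3−h3·(2M3+M4)/6=428/87
t_q=9/4 → seg 2, τ=1/4; S=-4+-893/174·τ+329/29·τ²+-733/174·τ³=-17223/3712

  seg 0: a=3 b=991/174 c=0 d=-643/174
  seg 1: a=5 b=-469/87 c=-643/58 d=1301/174
  seg 2: a=-4 b=-893/174 c=329/29 d=-733/174
  seg 3: a=-2 b=428/87 c=-75/58 d=25/174
S(9/4) = -17223/3712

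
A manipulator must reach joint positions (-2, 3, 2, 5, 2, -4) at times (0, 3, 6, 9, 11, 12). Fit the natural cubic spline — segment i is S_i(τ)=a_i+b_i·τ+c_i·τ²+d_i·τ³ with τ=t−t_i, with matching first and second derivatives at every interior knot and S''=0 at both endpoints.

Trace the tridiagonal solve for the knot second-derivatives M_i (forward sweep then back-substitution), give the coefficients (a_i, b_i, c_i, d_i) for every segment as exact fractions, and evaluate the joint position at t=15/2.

Δ: Δ0=5/3, Δ1=-1/3, Δ2=1, Δ3=-3/2, Δ4=-6
row 1: diag=12, rhs=-12; c'=1/4, d'=-1
row 2: denom=12−3·1/4=45/4; d'=(8−3·-1)/(45/4)=44/45
row 3: denom=10−3·4/15=46/5; d'=(-15−3·44/45)/(46/5)=-269/138
row 4: denom=6−2·5/23=128/23; d'=(-27−2·-269/138)/(128/23)=-797/192
back: M4=-797/192
back: M3=-269/138−5/23·-797/192=-67/64
back: M2=44/45−4/15·-67/64=181/144
back: M1=-1−1/4·181/144=-757/576
M: M0=0, M1=-757/576, M2=181/144, M3=-67/64, M4=-797/192, M5=0
seg 0: a=-2, c=M0/2=0, d=(M1−M0)/(6·3)=-757/10368, b=Δ0−h0·(2M0+M1)/6=2677/1152
seg 1: a=3, c=M1/2=-757/1152, d=(M2−M1)/(6·3)=1481/10368, b=Δ1−h1·(2M1+M2)/6=203/576
seg 2: a=2, c=M2/2=181/288, d=(M3−M2)/(6·3)=-1327/10368, b=Δ2−h2·(2M2+M3)/6=307/1152
seg 3: a=5, c=M3/2=-67/128, d=(M4−M3)/(6·2)=-149/576, b=Δ3−h3·(2M3+M4)/6=335/576
seg 4: a=2, c=M4/2=-797/384, d=(M5−M4)/(6·1)=797/1152, b=Δ4−h4·(2M4+M5)/6=-2659/576
t_q=15/2 → seg 2, τ=3/2; S=2+307/1152·τ+181/288·τ²+-1327/10368·τ³=3463/1024

  seg 0: a=-2 b=2677/1152 c=0 d=-757/10368
  seg 1: a=3 b=203/576 c=-757/1152 d=1481/10368
  seg 2: a=2 b=307/1152 c=181/288 d=-1327/10368
  seg 3: a=5 b=335/576 c=-67/128 d=-149/576
  seg 4: a=2 b=-2659/576 c=-797/384 d=797/1152
S(15/2) = 3463/1024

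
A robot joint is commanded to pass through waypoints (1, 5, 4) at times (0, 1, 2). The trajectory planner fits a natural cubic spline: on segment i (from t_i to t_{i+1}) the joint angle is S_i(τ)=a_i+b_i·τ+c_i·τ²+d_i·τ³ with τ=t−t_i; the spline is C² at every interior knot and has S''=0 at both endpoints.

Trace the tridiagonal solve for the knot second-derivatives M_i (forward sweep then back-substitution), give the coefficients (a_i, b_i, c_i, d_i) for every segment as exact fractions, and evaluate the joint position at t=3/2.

  seg 0: a=1 b=21/4 c=0 d=-5/4
  seg 1: a=5 b=3/2 c=-15/4 d=5/4
S(3/2) = 159/32

Δ: Δ0=4, Δ1=-1
row 1: diag=4, rhs=-30; c'=1/4, d'=-15/2
back: M1=-15/2
M: M0=0, M1=-15/2, M2=0
seg 0: a=1, c=M0/2=0, d=(M1−M0)/(6·1)=-5/4, b=Δ0−h0·(2M0+M1)/6=21/4
seg 1: a=5, c=M1/2=-15/4, d=(M2−M1)/(6·1)=5/4, b=Δ1−h1·(2M1+M2)/6=3/2
t_q=3/2 → seg 1, τ=1/2; S=5+3/2·τ+-15/4·τ²+5/4·τ³=159/32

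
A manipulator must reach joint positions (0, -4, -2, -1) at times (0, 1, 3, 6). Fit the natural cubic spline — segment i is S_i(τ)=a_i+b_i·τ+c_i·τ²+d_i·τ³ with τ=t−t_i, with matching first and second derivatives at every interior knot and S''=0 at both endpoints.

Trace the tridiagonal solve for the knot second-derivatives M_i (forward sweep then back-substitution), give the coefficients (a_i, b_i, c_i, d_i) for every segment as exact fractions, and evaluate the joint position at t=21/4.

  seg 0: a=0 b=-59/12 c=0 d=11/12
  seg 1: a=-4 b=-13/6 c=11/4 d=-7/12
  seg 2: a=-2 b=11/6 c=-3/4 d=1/12
S(21/4) = -185/256

Δ: Δ0=-4, Δ1=1, Δ2=1/3
row 1: diag=6, rhs=30; c'=1/3, d'=5
row 2: denom=10−2·1/3=28/3; d'=(-4−2·5)/(28/3)=-3/2
back: M2=-3/2
back: M1=5−1/3·-3/2=11/2
M: M0=0, M1=11/2, M2=-3/2, M3=0
seg 0: a=0, c=M0/2=0, d=(M1−M0)/(6·1)=11/12, b=Δ0−h0·(2M0+M1)/6=-59/12
seg 1: a=-4, c=M1/2=11/4, d=(M2−M1)/(6·2)=-7/12, b=Δ1−h1·(2M1+M2)/6=-13/6
seg 2: a=-2, c=M2/2=-3/4, d=(M3−M2)/(6·3)=1/12, b=Δ2−h2·(2M2+M3)/6=11/6
t_q=21/4 → seg 2, τ=9/4; S=-2+11/6·τ+-3/4·τ²+1/12·τ³=-185/256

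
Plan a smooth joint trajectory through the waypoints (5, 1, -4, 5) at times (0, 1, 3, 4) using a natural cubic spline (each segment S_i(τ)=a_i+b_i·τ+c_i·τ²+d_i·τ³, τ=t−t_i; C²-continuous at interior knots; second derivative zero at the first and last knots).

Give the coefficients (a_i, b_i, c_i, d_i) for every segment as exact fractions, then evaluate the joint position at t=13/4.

Δ: Δ0=-4, Δ1=-5/2, Δ2=9
row 1: diag=6, rhs=9; c'=1/3, d'=3/2
row 2: denom=6−2·1/3=16/3; d'=(69−2·3/2)/(16/3)=99/8
back: M2=99/8
back: M1=3/2−1/3·99/8=-21/8
M: M0=0, M1=-21/8, M2=99/8, M3=0
seg 0: a=5, c=M0/2=0, d=(M1−M0)/(6·1)=-7/16, b=Δ0−h0·(2M0+M1)/6=-57/16
seg 1: a=1, c=M1/2=-21/16, d=(M2−M1)/(6·2)=5/4, b=Δ1−h1·(2M1+M2)/6=-39/8
seg 2: a=-4, c=M2/2=99/16, d=(M3−M2)/(6·1)=-33/16, b=Δ2−h2·(2M2+M3)/6=39/8
t_q=13/4 → seg 2, τ=1/4; S=-4+39/8·τ+99/16·τ²+-33/16·τ³=-2485/1024

  seg 0: a=5 b=-57/16 c=0 d=-7/16
  seg 1: a=1 b=-39/8 c=-21/16 d=5/4
  seg 2: a=-4 b=39/8 c=99/16 d=-33/16
S(13/4) = -2485/1024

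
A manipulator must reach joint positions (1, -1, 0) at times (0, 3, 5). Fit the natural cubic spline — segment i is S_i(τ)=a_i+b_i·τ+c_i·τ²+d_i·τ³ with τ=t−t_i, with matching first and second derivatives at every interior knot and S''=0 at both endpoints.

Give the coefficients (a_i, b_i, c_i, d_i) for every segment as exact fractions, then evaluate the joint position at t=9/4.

Δ: Δ0=-2/3, Δ1=1/2
row 1: diag=10, rhs=7; c'=1/5, d'=7/10
back: M1=7/10
M: M0=0, M1=7/10, M2=0
seg 0: a=1, c=M0/2=0, d=(M1−M0)/(6·3)=7/180, b=Δ0−h0·(2M0+M1)/6=-61/60
seg 1: a=-1, c=M1/2=7/20, d=(M2−M1)/(6·2)=-7/120, b=Δ1−h1·(2M1+M2)/6=1/30
t_q=9/4 → seg 0, τ=9/4; S=1+-61/60·τ+0·τ²+7/180·τ³=-1081/1280

  seg 0: a=1 b=-61/60 c=0 d=7/180
  seg 1: a=-1 b=1/30 c=7/20 d=-7/120
S(9/4) = -1081/1280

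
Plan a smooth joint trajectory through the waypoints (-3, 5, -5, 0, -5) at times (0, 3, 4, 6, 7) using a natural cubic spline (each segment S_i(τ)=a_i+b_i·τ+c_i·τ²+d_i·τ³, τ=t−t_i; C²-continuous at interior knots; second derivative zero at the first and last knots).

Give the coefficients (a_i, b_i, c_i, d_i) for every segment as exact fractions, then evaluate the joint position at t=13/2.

Δ: Δ0=8/3, Δ1=-10, Δ2=5/2, Δ3=-5
row 1: diag=8, rhs=-76; c'=1/8, d'=-19/2
row 2: denom=6−1·1/8=47/8; d'=(75−1·-19/2)/(47/8)=676/47
row 3: denom=6−2·16/47=250/47; d'=(-45−2·676/47)/(250/47)=-3467/250
back: M3=-3467/250
back: M2=676/47−16/47·-3467/250=2388/125
back: M1=-19/2−1/8·2388/125=-1486/125
M: M0=0, M1=-1486/125, M2=2388/125, M3=-3467/250, M4=0
seg 0: a=-3, c=M0/2=0, d=(M1−M0)/(6·3)=-743/1125, b=Δ0−h0·(2M0+M1)/6=3229/375
seg 1: a=5, c=M1/2=-743/125, d=(M2−M1)/(6·1)=1937/375, b=Δ1−h1·(2M1+M2)/6=-3458/375
seg 2: a=-5, c=M2/2=1194/125, d=(M3−M2)/(6·2)=-8243/3000, b=Δ2−h2·(2M2+M3)/6=-421/75
seg 3: a=0, c=M3/2=-3467/500, d=(M4−M3)/(6·1)=3467/1500, b=Δ3−h3·(2M3+M4)/6=-283/750
t_q=13/2 → seg 3, τ=1/2; S=0+-283/750·τ+-3467/500·τ²+3467/1500·τ³=-6533/4000

  seg 0: a=-3 b=3229/375 c=0 d=-743/1125
  seg 1: a=5 b=-3458/375 c=-743/125 d=1937/375
  seg 2: a=-5 b=-421/75 c=1194/125 d=-8243/3000
  seg 3: a=0 b=-283/750 c=-3467/500 d=3467/1500
S(13/2) = -6533/4000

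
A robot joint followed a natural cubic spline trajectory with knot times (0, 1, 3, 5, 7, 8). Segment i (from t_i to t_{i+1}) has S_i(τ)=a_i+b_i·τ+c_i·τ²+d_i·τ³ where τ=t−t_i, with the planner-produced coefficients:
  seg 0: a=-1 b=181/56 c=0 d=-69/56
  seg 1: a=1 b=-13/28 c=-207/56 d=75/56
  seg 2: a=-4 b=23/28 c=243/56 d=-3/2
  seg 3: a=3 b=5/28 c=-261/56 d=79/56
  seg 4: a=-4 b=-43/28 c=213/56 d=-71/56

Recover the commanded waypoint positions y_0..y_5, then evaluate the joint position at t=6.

y_0=-1 y_1=1 y_2=-4 y_3=3 y_4=-4 y_5=-3
S(6) = -1/14

y_0 = S_0(0) = a_0 = -1
y_1 = S_1(0) = a_1 = 1
y_2 = S_2(0) = a_2 = -4
y_3 = S_3(0) = a_3 = 3
y_4 = S_4(0) = a_4 = -4
y_5 = S_4(1) = -3
t_q=6 is in segment 3 (τ=1); S_3(τ)=-1/14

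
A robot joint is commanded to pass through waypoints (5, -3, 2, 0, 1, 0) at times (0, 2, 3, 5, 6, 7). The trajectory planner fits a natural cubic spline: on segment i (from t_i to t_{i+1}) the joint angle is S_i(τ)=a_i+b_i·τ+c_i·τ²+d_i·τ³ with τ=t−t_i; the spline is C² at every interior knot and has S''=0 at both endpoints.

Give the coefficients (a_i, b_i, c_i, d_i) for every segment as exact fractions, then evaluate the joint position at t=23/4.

  seg 0: a=5 b=-5348/709 c=0 d=628/709
  seg 1: a=-3 b=2188/709 c=3768/709 d=-2411/709
  seg 2: a=2 b=2491/709 c=-3465/709 d=1865/1418
  seg 3: a=0 b=-179/709 c=2130/709 d=-1242/709
  seg 4: a=1 b=355/709 c=-1596/709 d=532/709
S(23/4) = 17277/22688

Δ: Δ0=-4, Δ1=5, Δ2=-1, Δ3=1, Δ4=-1
row 1: diag=6, rhs=54; c'=1/6, d'=9
row 2: denom=6−1·1/6=35/6; d'=(-36−1·9)/(35/6)=-54/7
row 3: denom=6−2·12/35=186/35; d'=(12−2·-54/7)/(186/35)=160/31
row 4: denom=4−1·35/186=709/186; d'=(-12−1·160/31)/(709/186)=-3192/709
back: M4=-3192/709
back: M3=160/31−35/186·-3192/709=4260/709
back: M2=-54/7−12/35·4260/709=-6930/709
back: M1=9−1/6·-6930/709=7536/709
M: M0=0, M1=7536/709, M2=-6930/709, M3=4260/709, M4=-3192/709, M5=0
seg 0: a=5, c=M0/2=0, d=(M1−M0)/(6·2)=628/709, b=Δ0−h0·(2M0+M1)/6=-5348/709
seg 1: a=-3, c=M1/2=3768/709, d=(M2−M1)/(6·1)=-2411/709, b=Δ1−h1·(2M1+M2)/6=2188/709
seg 2: a=2, c=M2/2=-3465/709, d=(M3−M2)/(6·2)=1865/1418, b=Δ2−h2·(2M2+M3)/6=2491/709
seg 3: a=0, c=M3/2=2130/709, d=(M4−M3)/(6·1)=-1242/709, b=Δ3−h3·(2M3+M4)/6=-179/709
seg 4: a=1, c=M4/2=-1596/709, d=(M5−M4)/(6·1)=532/709, b=Δ4−h4·(2M4+M5)/6=355/709
t_q=23/4 → seg 3, τ=3/4; S=0+-179/709·τ+2130/709·τ²+-1242/709·τ³=17277/22688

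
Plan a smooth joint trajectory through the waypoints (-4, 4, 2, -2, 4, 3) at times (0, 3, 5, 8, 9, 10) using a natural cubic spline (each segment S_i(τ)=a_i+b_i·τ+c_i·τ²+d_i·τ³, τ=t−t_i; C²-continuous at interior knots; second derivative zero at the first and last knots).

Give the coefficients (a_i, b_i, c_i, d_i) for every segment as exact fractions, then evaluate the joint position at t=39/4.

Δ: Δ0=8/3, Δ1=-1, Δ2=-4/3, Δ3=6, Δ4=-1
row 1: diag=10, rhs=-22; c'=1/5, d'=-11/5
row 2: denom=10−2·1/5=48/5; d'=(-2−2·-11/5)/(48/5)=1/4
row 3: denom=8−3·5/16=113/16; d'=(44−3·1/4)/(113/16)=692/113
row 4: denom=4−1·16/113=436/113; d'=(-42−1·692/113)/(436/113)=-2719/218
back: M4=-2719/218
back: M3=692/113−16/113·-2719/218=860/109
back: M2=1/4−5/16·860/109=-483/218
back: M1=-11/5−1/5·-483/218=-383/218
M: M0=0, M1=-383/218, M2=-483/218, M3=860/109, M4=-2719/218, M5=0
seg 0: a=-4, c=M0/2=0, d=(M1−M0)/(6·3)=-383/3924, b=Δ0−h0·(2M0+M1)/6=4637/1308
seg 1: a=4, c=M1/2=-383/436, d=(M2−M1)/(6·2)=-25/654, b=Δ1−h1·(2M1+M2)/6=595/654
seg 2: a=2, c=M2/2=-483/436, d=(M3−M2)/(6·3)=2203/3924, b=Δ2−h2·(2M2+M3)/6=-2003/654
seg 3: a=-2, c=M3/2=430/109, d=(M4−M3)/(6·1)=-4439/1308, b=Δ3−h3·(2M3+M4)/6=7127/1308
seg 4: a=4, c=M4/2=-2719/436, d=(M5−M4)/(6·1)=2719/1308, b=Δ4−h4·(2M4+M5)/6=2065/654
t_q=39/4 → seg 4, τ=3/4; S=4+2065/654·τ+-2719/436·τ²+2719/1308·τ³=104283/27904

  seg 0: a=-4 b=4637/1308 c=0 d=-383/3924
  seg 1: a=4 b=595/654 c=-383/436 d=-25/654
  seg 2: a=2 b=-2003/654 c=-483/436 d=2203/3924
  seg 3: a=-2 b=7127/1308 c=430/109 d=-4439/1308
  seg 4: a=4 b=2065/654 c=-2719/436 d=2719/1308
S(39/4) = 104283/27904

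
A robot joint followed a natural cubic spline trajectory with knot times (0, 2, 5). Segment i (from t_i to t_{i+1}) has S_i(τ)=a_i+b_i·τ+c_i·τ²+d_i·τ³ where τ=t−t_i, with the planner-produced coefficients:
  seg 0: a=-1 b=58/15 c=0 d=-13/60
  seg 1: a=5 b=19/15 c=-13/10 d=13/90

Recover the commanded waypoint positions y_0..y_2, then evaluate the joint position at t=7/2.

y_0=-1 y_1=5 y_2=1
S(7/2) = 357/80

y_0 = S_0(0) = a_0 = -1
y_1 = S_1(0) = a_1 = 5
y_2 = S_1(3) = 1
t_q=7/2 is in segment 1 (τ=3/2); S_1(τ)=357/80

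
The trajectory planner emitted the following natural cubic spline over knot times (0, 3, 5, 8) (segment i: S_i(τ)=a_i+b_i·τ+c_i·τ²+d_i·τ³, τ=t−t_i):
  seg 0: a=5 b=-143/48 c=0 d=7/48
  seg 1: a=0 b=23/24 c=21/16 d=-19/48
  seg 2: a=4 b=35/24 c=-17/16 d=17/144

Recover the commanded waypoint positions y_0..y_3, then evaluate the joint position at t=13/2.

y_0=5 y_1=0 y_2=4 y_3=2
S(13/2) = 537/128

y_0 = S_0(0) = a_0 = 5
y_1 = S_1(0) = a_1 = 0
y_2 = S_2(0) = a_2 = 4
y_3 = S_2(3) = 2
t_q=13/2 is in segment 2 (τ=3/2); S_2(τ)=537/128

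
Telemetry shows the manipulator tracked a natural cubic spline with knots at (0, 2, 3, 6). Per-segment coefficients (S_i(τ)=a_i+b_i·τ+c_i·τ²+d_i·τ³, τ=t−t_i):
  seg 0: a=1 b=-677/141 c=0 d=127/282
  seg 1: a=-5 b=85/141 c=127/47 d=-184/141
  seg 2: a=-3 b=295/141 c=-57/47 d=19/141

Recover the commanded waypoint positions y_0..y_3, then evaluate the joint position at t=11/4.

y_0 = S_0(0) = a_0 = 1
y_1 = S_1(0) = a_1 = -5
y_2 = S_2(0) = a_2 = -3
y_3 = S_2(3) = -4
t_q=11/4 is in segment 1 (τ=3/4); S_1(τ)=-2691/752

y_0=1 y_1=-5 y_2=-3 y_3=-4
S(11/4) = -2691/752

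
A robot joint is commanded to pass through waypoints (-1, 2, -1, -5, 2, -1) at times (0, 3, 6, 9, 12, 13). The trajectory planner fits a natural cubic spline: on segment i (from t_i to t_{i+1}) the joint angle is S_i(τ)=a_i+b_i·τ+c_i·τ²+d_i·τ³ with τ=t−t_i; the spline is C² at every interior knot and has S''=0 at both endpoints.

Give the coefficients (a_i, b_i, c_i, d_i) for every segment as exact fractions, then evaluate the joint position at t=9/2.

  seg 0: a=-1 b=564/403 c=0 d=-161/3627
  seg 1: a=2 b=81/403 c=-161/403 d=-1/3627
  seg 2: a=-1 b=-888/403 c=-162/403 d=2510/10881
  seg 3: a=-5 b=50/31 c=2024/1209 d=-5201/10881
  seg 4: a=2 b=-503/403 c=-1059/403 d=353/403
S(9/2) = 4519/3224

Δ: Δ0=1, Δ1=-1, Δ2=-4/3, Δ3=7/3, Δ4=-3
row 1: diag=12, rhs=-12; c'=1/4, d'=-1
row 2: denom=12−3·1/4=45/4; d'=(-2−3·-1)/(45/4)=4/45
row 3: denom=12−3·4/15=56/5; d'=(22−3·4/45)/(56/5)=163/84
row 4: denom=8−3·15/56=403/56; d'=(-32−3·163/84)/(403/56)=-2118/403
back: M4=-2118/403
back: M3=163/84−15/56·-2118/403=4048/1209
back: M2=4/45−4/15·4048/1209=-324/403
back: M1=-1−1/4·-324/403=-322/403
M: M0=0, M1=-322/403, M2=-324/403, M3=4048/1209, M4=-2118/403, M5=0
seg 0: a=-1, c=M0/2=0, d=(M1−M0)/(6·3)=-161/3627, b=Δ0−h0·(2M0+M1)/6=564/403
seg 1: a=2, c=M1/2=-161/403, d=(M2−M1)/(6·3)=-1/3627, b=Δ1−h1·(2M1+M2)/6=81/403
seg 2: a=-1, c=M2/2=-162/403, d=(M3−M2)/(6·3)=2510/10881, b=Δ2−h2·(2M2+M3)/6=-888/403
seg 3: a=-5, c=M3/2=2024/1209, d=(M4−M3)/(6·3)=-5201/10881, b=Δ3−h3·(2M3+M4)/6=50/31
seg 4: a=2, c=M4/2=-1059/403, d=(M5−M4)/(6·1)=353/403, b=Δ4−h4·(2M4+M5)/6=-503/403
t_q=9/2 → seg 1, τ=3/2; S=2+81/403·τ+-161/403·τ²+-1/3627·τ³=4519/3224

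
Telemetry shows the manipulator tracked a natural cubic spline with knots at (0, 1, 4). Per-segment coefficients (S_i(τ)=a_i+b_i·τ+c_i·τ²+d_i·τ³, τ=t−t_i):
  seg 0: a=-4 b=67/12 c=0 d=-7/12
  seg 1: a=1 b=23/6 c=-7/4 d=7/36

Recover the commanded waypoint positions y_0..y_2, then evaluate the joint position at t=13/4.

y_0=-4 y_1=1 y_2=2
S(13/4) = 763/256

y_0 = S_0(0) = a_0 = -4
y_1 = S_1(0) = a_1 = 1
y_2 = S_1(3) = 2
t_q=13/4 is in segment 1 (τ=9/4); S_1(τ)=763/256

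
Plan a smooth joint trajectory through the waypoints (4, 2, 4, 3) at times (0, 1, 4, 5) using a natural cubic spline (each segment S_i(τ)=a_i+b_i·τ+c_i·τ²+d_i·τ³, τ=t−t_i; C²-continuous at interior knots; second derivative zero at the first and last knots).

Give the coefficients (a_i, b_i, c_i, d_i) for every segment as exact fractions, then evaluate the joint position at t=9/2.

  seg 0: a=4 b=-409/165 c=0 d=79/165
  seg 1: a=2 b=-172/165 c=79/55 d=-13/45
  seg 2: a=4 b=-37/165 c=-64/55 d=64/165
S(9/2) = 401/110

Δ: Δ0=-2, Δ1=2/3, Δ2=-1
row 1: diag=8, rhs=16; c'=3/8, d'=2
row 2: denom=8−3·3/8=55/8; d'=(-10−3·2)/(55/8)=-128/55
back: M2=-128/55
back: M1=2−3/8·-128/55=158/55
M: M0=0, M1=158/55, M2=-128/55, M3=0
seg 0: a=4, c=M0/2=0, d=(M1−M0)/(6·1)=79/165, b=Δ0−h0·(2M0+M1)/6=-409/165
seg 1: a=2, c=M1/2=79/55, d=(M2−M1)/(6·3)=-13/45, b=Δ1−h1·(2M1+M2)/6=-172/165
seg 2: a=4, c=M2/2=-64/55, d=(M3−M2)/(6·1)=64/165, b=Δ2−h2·(2M2+M3)/6=-37/165
t_q=9/2 → seg 2, τ=1/2; S=4+-37/165·τ+-64/55·τ²+64/165·τ³=401/110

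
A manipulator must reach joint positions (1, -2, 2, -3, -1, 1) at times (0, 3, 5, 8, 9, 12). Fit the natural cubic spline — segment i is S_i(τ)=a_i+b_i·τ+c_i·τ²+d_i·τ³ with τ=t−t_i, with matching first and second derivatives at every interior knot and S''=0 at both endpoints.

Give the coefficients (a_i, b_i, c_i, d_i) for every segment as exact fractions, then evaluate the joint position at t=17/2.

  seg 0: a=1 b=-256/111 c=0 d=145/999
  seg 1: a=-2 b=179/111 c=145/111 d=-247/444
  seg 2: a=2 b=6/37 c=-451/222 d=947/1998
  seg 3: a=-3 b=57/74 c=248/111 d=-223/222
  seg 4: a=-1 b=247/111 c=-173/222 d=173/1998
S(17/2) = -3875/1776

Δ: Δ0=-1, Δ1=2, Δ2=-5/3, Δ3=2, Δ4=2/3
row 1: diag=10, rhs=18; c'=1/5, d'=9/5
row 2: denom=10−2·1/5=48/5; d'=(-22−2·9/5)/(48/5)=-8/3
row 3: denom=8−3·5/16=113/16; d'=(22−3·-8/3)/(113/16)=480/113
row 4: denom=8−1·16/113=888/113; d'=(-8−1·480/113)/(888/113)=-173/111
back: M4=-173/111
back: M3=480/113−16/113·-173/111=496/111
back: M2=-8/3−5/16·496/111=-451/111
back: M1=9/5−1/5·-451/111=290/111
M: M0=0, M1=290/111, M2=-451/111, M3=496/111, M4=-173/111, M5=0
seg 0: a=1, c=M0/2=0, d=(M1−M0)/(6·3)=145/999, b=Δ0−h0·(2M0+M1)/6=-256/111
seg 1: a=-2, c=M1/2=145/111, d=(M2−M1)/(6·2)=-247/444, b=Δ1−h1·(2M1+M2)/6=179/111
seg 2: a=2, c=M2/2=-451/222, d=(M3−M2)/(6·3)=947/1998, b=Δ2−h2·(2M2+M3)/6=6/37
seg 3: a=-3, c=M3/2=248/111, d=(M4−M3)/(6·1)=-223/222, b=Δ3−h3·(2M3+M4)/6=57/74
seg 4: a=-1, c=M4/2=-173/222, d=(M5−M4)/(6·3)=173/1998, b=Δ4−h4·(2M4+M5)/6=247/111
t_q=17/2 → seg 3, τ=1/2; S=-3+57/74·τ+248/111·τ²+-223/222·τ³=-3875/1776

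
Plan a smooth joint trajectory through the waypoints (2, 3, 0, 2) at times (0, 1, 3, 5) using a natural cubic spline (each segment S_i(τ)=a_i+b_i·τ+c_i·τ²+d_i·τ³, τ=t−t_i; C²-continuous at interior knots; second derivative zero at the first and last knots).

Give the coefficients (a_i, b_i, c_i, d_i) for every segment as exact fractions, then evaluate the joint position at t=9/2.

Δ: Δ0=1, Δ1=-3/2, Δ2=1
row 1: diag=6, rhs=-15; c'=1/3, d'=-5/2
row 2: denom=8−2·1/3=22/3; d'=(15−2·-5/2)/(22/3)=30/11
back: M2=30/11
back: M1=-5/2−1/3·30/11=-75/22
M: M0=0, M1=-75/22, M2=30/11, M3=0
seg 0: a=2, c=M0/2=0, d=(M1−M0)/(6·1)=-25/44, b=Δ0−h0·(2M0+M1)/6=69/44
seg 1: a=3, c=M1/2=-75/44, d=(M2−M1)/(6·2)=45/88, b=Δ1−h1·(2M1+M2)/6=-3/22
seg 2: a=0, c=M2/2=15/11, d=(M3−M2)/(6·2)=-5/22, b=Δ2−h2·(2M2+M3)/6=-9/11
t_q=9/2 → seg 2, τ=3/2; S=0+-9/11·τ+15/11·τ²+-5/22·τ³=189/176

  seg 0: a=2 b=69/44 c=0 d=-25/44
  seg 1: a=3 b=-3/22 c=-75/44 d=45/88
  seg 2: a=0 b=-9/11 c=15/11 d=-5/22
S(9/2) = 189/176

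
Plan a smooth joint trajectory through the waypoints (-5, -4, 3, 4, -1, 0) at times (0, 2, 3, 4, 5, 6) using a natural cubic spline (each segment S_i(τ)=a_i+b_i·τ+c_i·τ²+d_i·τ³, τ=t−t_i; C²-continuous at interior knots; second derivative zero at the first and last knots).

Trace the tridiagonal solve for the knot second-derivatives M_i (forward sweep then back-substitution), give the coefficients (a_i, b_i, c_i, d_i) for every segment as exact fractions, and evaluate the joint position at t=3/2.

  seg 0: a=-5 b=-1375/642 c=0 d=212/321
  seg 1: a=-4 b=3713/642 c=424/107 d=-1763/642
  seg 2: a=3 b=1756/321 c=-915/214 d=-125/642
  seg 3: a=4 b=-2353/642 c=-520/107 d=2263/642
  seg 4: a=-1 b=-902/321 c=1223/214 d=-1223/642
S(3/2) = -2561/428

Δ: Δ0=1/2, Δ1=7, Δ2=1, Δ3=-5, Δ4=1
row 1: diag=6, rhs=39; c'=1/6, d'=13/2
row 2: denom=4−1·1/6=23/6; d'=(-36−1·13/2)/(23/6)=-255/23
row 3: denom=4−1·6/23=86/23; d'=(-36−1·-255/23)/(86/23)=-573/86
row 4: denom=4−1·23/86=321/86; d'=(36−1·-573/86)/(321/86)=1223/107
back: M4=1223/107
back: M3=-573/86−23/86·1223/107=-1040/107
back: M2=-255/23−6/23·-1040/107=-915/107
back: M1=13/2−1/6·-915/107=848/107
M: M0=0, M1=848/107, M2=-915/107, M3=-1040/107, M4=1223/107, M5=0
seg 0: a=-5, c=M0/2=0, d=(M1−M0)/(6·2)=212/321, b=Δ0−h0·(2M0+M1)/6=-1375/642
seg 1: a=-4, c=M1/2=424/107, d=(M2−M1)/(6·1)=-1763/642, b=Δ1−h1·(2M1+M2)/6=3713/642
seg 2: a=3, c=M2/2=-915/214, d=(M3−M2)/(6·1)=-125/642, b=Δ2−h2·(2M2+M3)/6=1756/321
seg 3: a=4, c=M3/2=-520/107, d=(M4−M3)/(6·1)=2263/642, b=Δ3−h3·(2M3+M4)/6=-2353/642
seg 4: a=-1, c=M4/2=1223/214, d=(M5−M4)/(6·1)=-1223/642, b=Δ4−h4·(2M4+M5)/6=-902/321
t_q=3/2 → seg 0, τ=3/2; S=-5+-1375/642·τ+0·τ²+212/321·τ³=-2561/428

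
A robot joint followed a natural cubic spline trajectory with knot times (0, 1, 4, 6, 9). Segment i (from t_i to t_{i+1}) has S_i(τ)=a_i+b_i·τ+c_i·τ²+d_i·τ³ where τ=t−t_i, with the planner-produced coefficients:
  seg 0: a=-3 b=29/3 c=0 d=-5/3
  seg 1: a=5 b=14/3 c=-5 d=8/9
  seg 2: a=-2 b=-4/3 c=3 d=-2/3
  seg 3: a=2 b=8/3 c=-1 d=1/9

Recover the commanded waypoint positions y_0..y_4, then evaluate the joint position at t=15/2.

y_0 = S_0(0) = a_0 = -3
y_1 = S_1(0) = a_1 = 5
y_2 = S_2(0) = a_2 = -2
y_3 = S_3(0) = a_3 = 2
y_4 = S_3(3) = 4
t_q=15/2 is in segment 3 (τ=3/2); S_3(τ)=33/8

y_0=-3 y_1=5 y_2=-2 y_3=2 y_4=4
S(15/2) = 33/8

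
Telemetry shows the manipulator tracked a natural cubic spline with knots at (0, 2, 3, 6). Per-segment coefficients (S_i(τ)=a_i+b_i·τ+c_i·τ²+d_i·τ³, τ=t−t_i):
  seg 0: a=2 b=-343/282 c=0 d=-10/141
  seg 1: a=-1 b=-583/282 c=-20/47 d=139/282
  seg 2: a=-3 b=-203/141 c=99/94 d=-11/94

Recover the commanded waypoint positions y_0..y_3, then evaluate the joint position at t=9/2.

y_0=2 y_1=-1 y_2=-3 y_3=-1
S(9/2) = -2395/752

y_0 = S_0(0) = a_0 = 2
y_1 = S_1(0) = a_1 = -1
y_2 = S_2(0) = a_2 = -3
y_3 = S_2(3) = -1
t_q=9/2 is in segment 2 (τ=3/2); S_2(τ)=-2395/752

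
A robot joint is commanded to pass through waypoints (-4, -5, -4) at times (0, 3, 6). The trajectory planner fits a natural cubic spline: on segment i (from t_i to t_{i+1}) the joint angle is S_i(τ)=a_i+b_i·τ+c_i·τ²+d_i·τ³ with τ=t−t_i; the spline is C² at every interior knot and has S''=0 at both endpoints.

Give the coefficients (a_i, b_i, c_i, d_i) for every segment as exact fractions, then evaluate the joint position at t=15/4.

  seg 0: a=-4 b=-1/2 c=0 d=1/54
  seg 1: a=-5 b=0 c=1/6 d=-1/54
S(15/4) = -629/128

Δ: Δ0=-1/3, Δ1=1/3
row 1: diag=12, rhs=4; c'=1/4, d'=1/3
back: M1=1/3
M: M0=0, M1=1/3, M2=0
seg 0: a=-4, c=M0/2=0, d=(M1−M0)/(6·3)=1/54, b=Δ0−h0·(2M0+M1)/6=-1/2
seg 1: a=-5, c=M1/2=1/6, d=(M2−M1)/(6·3)=-1/54, b=Δ1−h1·(2M1+M2)/6=0
t_q=15/4 → seg 1, τ=3/4; S=-5+0·τ+1/6·τ²+-1/54·τ³=-629/128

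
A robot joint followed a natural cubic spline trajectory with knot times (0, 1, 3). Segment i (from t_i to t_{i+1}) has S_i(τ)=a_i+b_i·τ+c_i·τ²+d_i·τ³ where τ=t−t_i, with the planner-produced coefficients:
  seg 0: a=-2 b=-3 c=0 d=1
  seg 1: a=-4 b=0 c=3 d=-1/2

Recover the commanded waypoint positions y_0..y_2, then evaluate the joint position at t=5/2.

y_0=-2 y_1=-4 y_2=4
S(5/2) = 17/16

y_0 = S_0(0) = a_0 = -2
y_1 = S_1(0) = a_1 = -4
y_2 = S_1(2) = 4
t_q=5/2 is in segment 1 (τ=3/2); S_1(τ)=17/16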